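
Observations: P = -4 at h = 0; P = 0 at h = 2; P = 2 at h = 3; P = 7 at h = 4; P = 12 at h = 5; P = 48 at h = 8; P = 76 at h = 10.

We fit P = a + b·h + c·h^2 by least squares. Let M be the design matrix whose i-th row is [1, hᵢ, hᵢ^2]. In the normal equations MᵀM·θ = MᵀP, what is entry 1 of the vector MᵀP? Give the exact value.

141

Entry 1 ↔ basis 1, so (MᵀP)_{1} = Σᵢ Pᵢ = (1)·(-4) + (1)·(0) + (1)·(2) + (1)·(7) + (1)·(12) + (1)·(48) + (1)·(76) = 141.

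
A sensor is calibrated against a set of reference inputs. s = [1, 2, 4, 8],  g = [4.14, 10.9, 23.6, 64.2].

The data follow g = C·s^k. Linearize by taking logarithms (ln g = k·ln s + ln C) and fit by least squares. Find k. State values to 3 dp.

k = 1.298

Taking logs, ln g = k·ln s + ln C, so regress ln g on ln s.
XᵀX = [[6.7263, 4.1589]; [4.1589, 4]], rhs = [14.6928, 11.1327]ᵀ  (here Σln s = 4.1589, Σ(ln s)² = 6.7263, Σln g = 11.1327, Σln s·ln g = 14.6928).
Slope k = (n·Σln s·ln g − Σln s·Σln g)/(n·Σ(ln s)² − (Σln s)²) = (4·14.6928 − 4.1589·11.1327)/9.6091 = 1.29791; ln C = (Σln g − k·Σln s)/n = 1.43372.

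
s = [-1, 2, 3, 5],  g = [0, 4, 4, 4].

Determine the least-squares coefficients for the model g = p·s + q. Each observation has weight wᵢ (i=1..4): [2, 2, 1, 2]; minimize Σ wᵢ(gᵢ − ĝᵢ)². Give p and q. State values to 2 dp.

p = 0.68, q = 1.40

The normal equations are: 69·p + 15·q = 68;  15·p + 7·q = 20.
(Σwᵢ·s·s = 69, Σwᵢ·s = 15, Σwᵢ·1 = 7, Σwᵢ·s·g = 68, Σwᵢ·g = 20.)
Determinant 69·7 − 15² = 258.
p = (68·7 − 15·20)/258 = 88/129; q = (69·20 − 15·68)/258 = 60/43.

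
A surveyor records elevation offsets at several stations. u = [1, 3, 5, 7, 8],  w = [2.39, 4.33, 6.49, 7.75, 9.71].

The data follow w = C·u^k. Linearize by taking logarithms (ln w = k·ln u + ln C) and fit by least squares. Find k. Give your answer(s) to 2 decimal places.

Let Y = ln w. Fitting Y = k·ln u + ln C by least squares:
Over the data: Σln u = 6.7334, Σ(ln u)² = 11.9079, Σln w = 8.5280, Σln u·ln w = 13.3317.
Normal system: [[11.9079, 6.7334]; [6.7334, 5]]·[k, ln C]ᵀ = [13.3317, 8.5280]ᵀ.
Slope k = (n·Σln u·ln w − Σln u·Σln w)/(n·Σ(ln u)² − (Σln u)²) = (5·13.3317 − 6.7334·8.5280)/14.2007 = 0.65040; ln C = (Σln w − k·Σln u)/n = 0.82971.

k = 0.65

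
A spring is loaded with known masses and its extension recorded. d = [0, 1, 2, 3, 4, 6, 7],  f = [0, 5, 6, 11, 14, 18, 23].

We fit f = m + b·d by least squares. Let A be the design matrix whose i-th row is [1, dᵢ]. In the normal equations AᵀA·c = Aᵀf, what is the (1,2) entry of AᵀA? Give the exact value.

Row 1 ↔ basis 1, column 2 ↔ basis d, so (AᵀA)_{1,2} = Σᵢ d = (1)·(0) + (1)·(1) + (1)·(2) + (1)·(3) + (1)·(4) + (1)·(6) + (1)·(7) = 23.

23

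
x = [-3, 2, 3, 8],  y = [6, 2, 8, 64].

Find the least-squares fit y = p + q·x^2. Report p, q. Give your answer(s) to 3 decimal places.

p = -2.254, q = 1.035

Compute the Gram sums: Σ1 = 4, Σx^2 = 86, Σx^2·x^2 = 4274.
For Mᵀy: Σy = 80, Σx^2·y = 4230.
So MᵀM·[p, q]ᵀ = Mᵀy: [[4, 86]; [86, 4274]]·[p, q]ᵀ = [80, 4230]ᵀ.
Eliminating q: 4274·(row 1) − 86·(row 2) gives 9700·p = 4274·80 − 86·4230 = -21860, so p = -1093/485.
Then q = (4230 − 86·(-1093/485))/4274 = 502/485.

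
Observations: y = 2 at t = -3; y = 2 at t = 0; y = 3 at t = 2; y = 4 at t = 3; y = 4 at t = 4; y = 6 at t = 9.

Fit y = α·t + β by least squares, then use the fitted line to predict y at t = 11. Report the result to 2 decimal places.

Normal-equation sums: Σt·t = 119, Σt = 15, Σ1 = 6.
For Aᵀy: Σt·y = 82, Σy = 21.
det = 119·6 − 15² = 489.
α = (82·6 − 15·21)/489 = 59/163; β = (119·21 − 15·82)/489 = 423/163.
At t = 11: ŷ = (59/163)·(11) + (423/163)·(1) = 1072/163.

ŷ = 6.58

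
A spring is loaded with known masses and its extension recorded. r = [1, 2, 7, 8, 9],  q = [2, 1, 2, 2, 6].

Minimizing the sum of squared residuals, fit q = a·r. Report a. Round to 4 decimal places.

a = 0.4422

XᵀX·[a]ᵀ = Xᵀq reads: 199·a = 88.
(Σr·r = 199, Σr·q = 88.)
a = 88/199 = 0.442211.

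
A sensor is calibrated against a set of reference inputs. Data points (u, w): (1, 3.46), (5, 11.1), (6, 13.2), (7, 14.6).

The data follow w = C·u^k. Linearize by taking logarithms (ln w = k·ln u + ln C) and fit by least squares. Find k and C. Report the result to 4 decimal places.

Linearized form: ln w = k·ln u + ln C. From the 4 transformed points,
Σln u = 5.3471, Σ(ln u)² = 9.5873, Σln w = 8.9095, Σln u·ln w = 13.7140.
Equations: 9.5873·k + 5.3471·ln C = 13.7140;  5.3471·k + 4·ln C = 8.9095.
Slope k = (n·Σln u·ln w − Σln u·Σln w)/(n·Σ(ln u)² − (Σln u)²) = (4·13.7140 − 5.3471·8.9095)/9.7575 = 0.73955; ln C = (Σln w − k·Σln u)/n = 1.23875, so C = exp(1.23875) = 3.45130.

k = 0.7395, C = 3.4513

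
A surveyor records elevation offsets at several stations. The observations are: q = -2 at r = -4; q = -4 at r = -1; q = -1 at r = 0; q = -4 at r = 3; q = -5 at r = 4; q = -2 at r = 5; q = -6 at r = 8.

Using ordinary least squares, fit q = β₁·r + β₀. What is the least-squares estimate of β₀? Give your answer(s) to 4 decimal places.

The normal system MᵀM·[β₁, β₀]ᵀ = Mᵀq is [[131, 15]; [15, 7]]·[β₁, β₀]ᵀ = [-78, -24]ᵀ.
Determinant 131·7 − 15² = 692.
β₁ = ((-78)·7 − 15·(-24))/692 = -93/346; β₀ = (131·(-24) − 15·(-78))/692 = -987/346.

β₀ = -2.8526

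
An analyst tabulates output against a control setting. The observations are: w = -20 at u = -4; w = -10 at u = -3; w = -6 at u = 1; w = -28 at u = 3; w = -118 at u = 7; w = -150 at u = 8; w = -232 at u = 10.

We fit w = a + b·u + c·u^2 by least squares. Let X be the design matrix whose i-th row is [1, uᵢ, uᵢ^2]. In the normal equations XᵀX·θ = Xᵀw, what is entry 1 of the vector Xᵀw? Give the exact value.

-564

Entry 1 ↔ basis 1, so (Xᵀw)_{1} = Σᵢ wᵢ = (1)·(-20) + (1)·(-10) + (1)·(-6) + (1)·(-28) + (1)·(-118) + (1)·(-150) + (1)·(-232) = -564.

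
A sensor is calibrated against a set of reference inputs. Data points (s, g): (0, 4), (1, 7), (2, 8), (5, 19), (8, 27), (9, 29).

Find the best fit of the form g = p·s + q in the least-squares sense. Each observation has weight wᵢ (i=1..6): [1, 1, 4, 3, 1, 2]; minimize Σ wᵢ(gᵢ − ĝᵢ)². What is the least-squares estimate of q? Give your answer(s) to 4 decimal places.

The normal system XᵀWX·[p, q]ᵀ = XᵀWg is [[318, 50]; [50, 12]]·[p, q]ᵀ = [1094, 185]ᵀ.
Eliminating q: 12·(row 1) − 50·(row 2) gives 1316·p = 12·1094 − 50·185 = 3878, so p = 277/94.
Then q = (185 − 50·(277/94))/12 = 295/94.

q = 3.1383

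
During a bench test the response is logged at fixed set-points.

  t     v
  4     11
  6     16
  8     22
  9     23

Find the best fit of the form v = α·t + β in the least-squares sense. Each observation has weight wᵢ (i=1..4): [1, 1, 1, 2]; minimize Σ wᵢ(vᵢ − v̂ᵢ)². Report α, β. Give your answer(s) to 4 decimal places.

Entries of AᵀWA: Σwᵢ·t·t = 278, Σwᵢ·t = 36, Σwᵢ·1 = 5.
For AᵀWv: Σwᵢ·t·v = 730, Σwᵢ·v = 95.
Normal equations: [[278, 36]; [36, 5]]·[α, β]ᵀ = [730, 95]ᵀ.
Determinant 278·5 − 36² = 94.
α = (730·5 − 36·95)/94 = 115/47; β = (278·95 − 36·730)/94 = 65/47.

α = 2.4468, β = 1.3830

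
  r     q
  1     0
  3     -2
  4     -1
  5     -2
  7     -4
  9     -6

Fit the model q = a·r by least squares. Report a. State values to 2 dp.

From the data, Σr·r = 181.
Right-hand side: Σr·q = -102.
So AᵀA·[a]ᵀ = Aᵀq: [[181]]·[a]ᵀ = [-102]ᵀ.
Hence a = -102 / 181 ≈ -0.563536.

a = -0.56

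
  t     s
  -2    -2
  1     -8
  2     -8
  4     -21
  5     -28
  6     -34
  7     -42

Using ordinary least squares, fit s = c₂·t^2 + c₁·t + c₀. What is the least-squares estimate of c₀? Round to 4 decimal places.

c₀ = -4.2340

Sums needed: Σt^2·t^2 = 4611, Σt^2·t = 749, Σt^2 = 135, Σt·t = 135, Σt = 23, Σ1 = 7.
Moment sums: Σt^2·s = -4366, Σt·s = -742, Σs = -143.
So XᵀX·[c₂, c₁, c₀]ᵀ = Xᵀs: [[4611, 749, 135]; [749, 135, 23]; [135, 23, 7]]·[c₂, c₁, c₀]ᵀ = [-4366, -742, -143]ᵀ.
Solving the 3×3 system (Gaussian elimination) gives c₂ = -43573/91042, c₁ = -192971/91042, c₀ = -192737/45521.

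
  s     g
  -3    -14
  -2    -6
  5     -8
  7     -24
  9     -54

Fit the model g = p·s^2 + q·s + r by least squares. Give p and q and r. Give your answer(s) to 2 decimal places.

Normal-equation sums: Σs^2·s^2 = 9684, Σs^2·s = 1162, Σs^2 = 168, Σs·s = 168, Σs = 16, Σ1 = 5.
Right-hand side: Σs^2·g = -5900, Σs·g = -640, Σg = -106.
Row-reducing yields p = -106632/102379, q = 306382/102379, r = 431978/102379.

p = -1.04, q = 2.99, r = 4.22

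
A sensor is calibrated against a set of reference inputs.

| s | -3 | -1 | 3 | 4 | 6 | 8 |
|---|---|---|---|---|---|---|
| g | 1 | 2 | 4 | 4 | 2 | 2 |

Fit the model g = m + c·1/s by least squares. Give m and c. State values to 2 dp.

m = 2.60, c = 1.34

The normal system XᵀX·[m, c]ᵀ = Xᵀg is [[6, -11/24]; [-11/24, 85/64]]·[m, c]ᵀ = [15, 7/12]ᵀ.
Determinant 6·(85/64) − (-11/24)² = 4469/576.
m = (15·(85/64) − (-11/24)·(7/12))/(4469/576) = 11629/4469; c = (6·(7/12) − (-11/24)·15)/(4469/576) = 5976/4469.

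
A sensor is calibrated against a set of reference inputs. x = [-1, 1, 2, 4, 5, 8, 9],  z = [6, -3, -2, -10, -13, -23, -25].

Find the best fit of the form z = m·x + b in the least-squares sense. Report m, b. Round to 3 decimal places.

Setting ∂/∂m … = 0 gives: 192·m + 28·b = -527;  28·m + 7·b = -70.
Eliminating b: 7·(row 1) − 28·(row 2) gives 560·m = 7·(-527) − 28·(-70) = -1729, so m = -247/80.
Then b = ((-70) − 28·(-247/80))/7 = 47/20.

m = -3.088, b = 2.350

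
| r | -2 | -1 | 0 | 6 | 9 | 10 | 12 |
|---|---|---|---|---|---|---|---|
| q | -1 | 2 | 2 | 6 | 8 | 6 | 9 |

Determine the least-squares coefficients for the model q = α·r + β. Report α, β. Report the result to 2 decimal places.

α = 0.60, β = 1.66

AᵀA·[α, β]ᵀ = Aᵀq reads: 366·α + 34·β = 276;  34·α + 7·β = 32.
Eliminating β: 7·(row 1) − 34·(row 2) gives 1406·α = 7·276 − 34·32 = 844, so α = 422/703.
Then β = (32 − 34·(422/703))/7 = 1164/703.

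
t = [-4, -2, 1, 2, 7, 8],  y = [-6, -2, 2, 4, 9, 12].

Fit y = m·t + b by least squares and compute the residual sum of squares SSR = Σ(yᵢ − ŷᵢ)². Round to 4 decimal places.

With design matrix A, AᵀA = [[138, 12]; [12, 6]] and Aᵀy = [197, 19]ᵀ.
Eliminating b: 6·(row 1) − 12·(row 2) gives 684·m = 6·197 − 12·19 = 954, so m = 53/38.
Then b = (19 − 12·(53/38))/6 = 43/114.
Residuals: -91/114, 47/114, 13/57, 5/6, -65/57, 53/114; SSR = 175/57.

SSR = 3.0702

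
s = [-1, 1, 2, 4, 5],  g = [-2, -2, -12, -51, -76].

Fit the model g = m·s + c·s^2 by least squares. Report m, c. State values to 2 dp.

The normal system MᵀM·[m, c]ᵀ = Mᵀg is [[47, 197]; [197, 899]]·[m, c]ᵀ = [-608, -2768]ᵀ.
det = 47·899 − 197² = 3444.
m = ((-608)·899 − 197·(-2768))/3444 = -108/287; c = (47·(-2768) − 197·(-608))/3444 = -860/287.

m = -0.38, c = -3.00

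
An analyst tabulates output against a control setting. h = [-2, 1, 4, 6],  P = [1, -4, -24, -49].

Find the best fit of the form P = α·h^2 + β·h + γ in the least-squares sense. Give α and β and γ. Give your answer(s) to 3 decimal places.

α = -0.958, β = -2.349, γ = -0.063

Entries of AᵀA: Σh^2·h^2 = 1569, Σh^2·h = 273, Σh^2 = 57, Σh·h = 57, Σh = 9, Σ1 = 4.
And Σh^2·P = -2148, Σh·P = -396, ΣP = -76.
AᵀA·[α, β, γ]ᵀ = AᵀP becomes [[1569, 273, 57]; [273, 57, 9]; [57, 9, 4]]·[α, β, γ]ᵀ = [-2148, -396, -76]ᵀ.
Inverting the 3×3 Gram matrix, [α, β, γ]ᵀ = [-365/381, -895/381, -8/127]ᵀ.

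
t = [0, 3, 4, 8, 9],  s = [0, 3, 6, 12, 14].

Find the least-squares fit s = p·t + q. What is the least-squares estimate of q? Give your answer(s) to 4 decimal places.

q = -0.6204

Forming XᵀX = [[170, 24]; [24, 5]] and Xᵀs = [255, 35]ᵀ gives XᵀX·[p, q]ᵀ = Xᵀs.
Determinant 170·5 − 24² = 274.
p = (255·5 − 24·35)/274 = 435/274; q = (170·35 − 24·255)/274 = -85/137.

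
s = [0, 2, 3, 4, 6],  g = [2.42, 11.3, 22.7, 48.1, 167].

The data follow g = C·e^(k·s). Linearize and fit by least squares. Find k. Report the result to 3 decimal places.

k = 0.708

Let Y = ln g. Fitting Y = k·s + ln C by least squares:
Sums: Σs = 15.0000, Σ(s)² = 65.0000, Σln g = 15.4222, Σs·ln g = 60.4178.
Normal system: [[65.0000, 15.0000]; [15.0000, 5]]·[k, ln C]ᵀ = [60.4178, 15.4222]ᵀ.
Solving (det = 100.0000): k = 0.70756, ln C = 0.96177.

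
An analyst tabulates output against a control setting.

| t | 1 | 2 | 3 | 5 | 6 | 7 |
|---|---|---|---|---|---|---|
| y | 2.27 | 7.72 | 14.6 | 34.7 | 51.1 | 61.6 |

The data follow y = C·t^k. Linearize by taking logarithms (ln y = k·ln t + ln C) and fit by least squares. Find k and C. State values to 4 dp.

k = 1.7035, C = 2.2953

Linearized form: ln y = k·ln t + ln C. From the 6 transformed points,
Σln t = 7.1389, Σ(ln t)² = 11.2747, Σln y = 17.1458, Σln t·ln y = 25.1372.
Normal system: [[11.2747, 7.1389]; [7.1389, 6]]·[k, ln C]ᵀ = [25.1372, 17.1458]ᵀ.
Slope k = (n·Σln t·ln y − Σln t·Σln y)/(n·Σ(ln t)² − (Σln t)²) = (6·25.1372 − 7.1389·17.1458)/16.6845 = 1.70345; ln C = (Σln y − k·Σln t)/n = 0.83085, so C = exp(0.83085) = 2.29526.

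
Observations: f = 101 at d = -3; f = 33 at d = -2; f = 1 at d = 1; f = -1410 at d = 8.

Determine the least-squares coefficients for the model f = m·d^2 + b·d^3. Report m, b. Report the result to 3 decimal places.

With design matrix X, XᵀX = [[4194, 32494]; [32494, 262938]] and Xᵀf = [-89198, -724910]ᵀ.
Δ = 4194·262938 − 32494² = 46901936.
m = ((-89198)·262938 − 32494·(-724910))/46901936 = 12710227/5862742; b = (4194·(-724910) − 32494·(-89198))/46901936 = -17734091/5862742.

m = 2.168, b = -3.025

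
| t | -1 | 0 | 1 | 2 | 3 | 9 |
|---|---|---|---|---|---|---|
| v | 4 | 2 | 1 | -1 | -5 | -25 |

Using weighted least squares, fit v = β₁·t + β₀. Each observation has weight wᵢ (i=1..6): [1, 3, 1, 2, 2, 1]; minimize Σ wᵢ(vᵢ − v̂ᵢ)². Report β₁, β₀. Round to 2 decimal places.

Compute the Gram sums: Σwᵢ·t·t = 109, Σwᵢ·t = 19, Σwᵢ·1 = 10.
Right-hand side: Σwᵢ·t·v = -262, Σwᵢ·v = -26.
So XᵀWX·[β₁, β₀]ᵀ = XᵀWv: [[109, 19]; [19, 10]]·[β₁, β₀]ᵀ = [-262, -26]ᵀ.
Eliminating β₀: 10·(row 1) − 19·(row 2) gives 729·β₁ = 10·(-262) − 19·(-26) = -2126, so β₁ = -2126/729.
Then β₀ = ((-26) − 19·(-2126/729))/10 = 2144/729.

β₁ = -2.92, β₀ = 2.94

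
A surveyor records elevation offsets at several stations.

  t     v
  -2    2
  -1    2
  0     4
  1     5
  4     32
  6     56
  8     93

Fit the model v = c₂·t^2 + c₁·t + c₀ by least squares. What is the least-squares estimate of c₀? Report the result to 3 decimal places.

c₀ = 3.045

Normal-equation sums: Σt^2·t^2 = 5666, Σt^2·t = 784, Σt^2 = 122, Σt·t = 122, Σt = 16, Σ1 = 7.
Moment sums: Σt^2·v = 8495, Σt·v = 1207, Σv = 194.
Normal equations: [[5666, 784, 122]; [784, 122, 16]; [122, 16, 7]]·[c₂, c₁, c₀]ᵀ = [8495, 1207, 194]ᵀ.
Row-reducing yields c₂ = 4591/4238, c₁ = 10733/4238, c₀ = 6453/2119.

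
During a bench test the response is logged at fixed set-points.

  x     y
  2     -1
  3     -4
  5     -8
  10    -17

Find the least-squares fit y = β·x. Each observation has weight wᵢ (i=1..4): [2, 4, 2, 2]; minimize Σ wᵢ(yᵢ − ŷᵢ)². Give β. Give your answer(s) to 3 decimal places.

β = -1.605

Sums needed: Σwᵢ·x·x = 294.
For MᵀWy: Σwᵢ·x·y = -472.
Normal equations: [[294]]·[β]ᵀ = [-472]ᵀ.
Hence β = -472 / 294 ≈ -1.60544.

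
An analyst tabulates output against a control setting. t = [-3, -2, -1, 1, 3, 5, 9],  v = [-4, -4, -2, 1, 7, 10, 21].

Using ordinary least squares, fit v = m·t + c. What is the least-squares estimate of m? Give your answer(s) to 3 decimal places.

m = 2.132

Sums needed: Σt·t = 130, Σt = 12, Σ1 = 7.
Right-hand side: Σt·v = 283, Σv = 29.
So MᵀM·[m, c]ᵀ = Mᵀv: [[130, 12]; [12, 7]]·[m, c]ᵀ = [283, 29]ᵀ.
Determinant 130·7 − 12² = 766.
m = (283·7 − 12·29)/766 = 1633/766; c = (130·29 − 12·283)/766 = 187/383.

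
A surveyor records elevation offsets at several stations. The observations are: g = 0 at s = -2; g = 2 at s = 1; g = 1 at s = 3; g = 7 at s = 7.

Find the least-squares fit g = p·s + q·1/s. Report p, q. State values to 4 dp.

With design matrix M, MᵀM = [[63, 4]; [4, 2437/1764]] and Mᵀg = [54, 10/3]ᵀ.
Δ = 63·(2437/1764) − 4² = 1989/28.
p = (54·(2437/1764) − 4·(10/3))/(1989/28) = 36026/41769; q = (63·(10/3) − 4·54)/(1989/28) = -56/663.

p = 0.8625, q = -0.0845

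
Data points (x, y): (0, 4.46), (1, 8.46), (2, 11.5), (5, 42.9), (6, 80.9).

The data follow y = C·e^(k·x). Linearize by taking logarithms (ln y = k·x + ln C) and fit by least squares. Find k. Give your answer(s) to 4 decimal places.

k = 0.4606

Linearized form: ln y = k·x + ln C. From the 5 transformed points,
XᵀX = [[66.0000, 14.0000]; [14.0000, 5]], rhs = [52.1737, 14.2249]ᵀ  (here Σx = 14.0000, Σ(x)² = 66.0000, Σln y = 14.2249, Σx·ln y = 52.1737).
Δ = 66.0000·5 − (14.0000)² = 134.0000; k = (52.1737·5 − 14.0000·14.2249)/134.0000 = 0.46059, ln C = (66.0000·14.2249 − 14.0000·52.1737)/134.0000 = 1.55533.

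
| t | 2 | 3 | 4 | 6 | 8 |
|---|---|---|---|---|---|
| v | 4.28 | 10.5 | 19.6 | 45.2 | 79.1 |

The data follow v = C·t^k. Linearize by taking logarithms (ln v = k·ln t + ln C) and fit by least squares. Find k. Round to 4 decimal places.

k = 2.1058

Let Y = ln v. Fitting Y = k·ln t + ln C by least squares:
Σln t = 7.0493, Σ(ln t)² = 11.1437, Σln v = 14.9627, Σln t·ln v = 23.6332.
Equations: 11.1437·k + 7.0493·ln C = 23.6332;  7.0493·k + 5·ln C = 14.9627.
Slope k = (n·Σln t·ln v − Σln t·Σln v)/(n·Σ(ln t)² − (Σln t)²) = (5·23.6332 − 7.0493·14.9627)/6.0265 = 2.10579; ln C = (Σln v − k·Σln t)/n = 0.02369.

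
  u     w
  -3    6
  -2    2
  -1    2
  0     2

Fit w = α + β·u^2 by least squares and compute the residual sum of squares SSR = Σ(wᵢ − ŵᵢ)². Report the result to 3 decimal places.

SSR = 2.122

Forming AᵀA = [[4, 14]; [14, 98]] and Aᵀw = [12, 64]ᵀ gives AᵀA·[α, β]ᵀ = Aᵀw.
det = 4·98 − 14² = 196.
α = (12·98 − 14·64)/196 = 10/7; β = (4·64 − 14·12)/196 = 22/49.
Residuals: 26/49, -60/49, 6/49, 4/7; SSR = 104/49.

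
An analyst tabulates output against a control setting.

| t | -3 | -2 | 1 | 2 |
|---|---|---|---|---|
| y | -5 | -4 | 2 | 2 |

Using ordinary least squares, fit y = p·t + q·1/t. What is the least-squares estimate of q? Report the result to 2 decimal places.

q = 0.31

Setting ∂/∂p … = 0 gives: 18·p + 4·q = 29;  4·p + (29/18)·q = 20/3.
(Σt·t = 18, Σt·1/t = 4, Σ1/t·1/t = 29/18, Σt·y = 29, Σ1/t·y = 20/3.)
Eliminating q: (29/18)·(row 1) − 4·(row 2) gives 13·p = (29/18)·29 − 4·(20/3) = 361/18, so p = 361/234.
Then q = ((20/3) − 4·(361/234))/(29/18) = 4/13.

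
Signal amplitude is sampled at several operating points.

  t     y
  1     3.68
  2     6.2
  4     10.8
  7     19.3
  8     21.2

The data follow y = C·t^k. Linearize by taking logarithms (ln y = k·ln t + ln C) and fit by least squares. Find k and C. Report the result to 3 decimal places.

Linearized form: ln y = k·ln t + ln C. From the 5 transformed points,
Σln t = 6.1048, Σ(ln t)² = 10.5129, Σln y = 11.5211, Σln t·ln y = 16.6741.
Equations: 10.5129·k + 6.1048·ln C = 16.6741;  6.1048·k + 5·ln C = 11.5211.
Δ = 10.5129·5 − (6.1048)² = 15.2960; k = (16.6741·5 − 6.1048·11.5211)/15.2960 = 0.85229, ln C = (10.5129·11.5211 − 6.1048·16.6741)/15.2960 = 1.26361, so C = exp(1.26361) = 3.53816.

k = 0.852, C = 3.538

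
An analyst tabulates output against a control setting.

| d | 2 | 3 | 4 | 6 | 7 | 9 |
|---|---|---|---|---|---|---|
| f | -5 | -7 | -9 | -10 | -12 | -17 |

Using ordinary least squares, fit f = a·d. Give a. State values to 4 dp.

a = -1.8667

Compute the Gram sums: Σd·d = 195.
Moment sums: Σd·f = -364.
So XᵀX·[a]ᵀ = Xᵀf: [[195]]·[a]ᵀ = [-364]ᵀ.
a = (-364)/195 = -1.86667.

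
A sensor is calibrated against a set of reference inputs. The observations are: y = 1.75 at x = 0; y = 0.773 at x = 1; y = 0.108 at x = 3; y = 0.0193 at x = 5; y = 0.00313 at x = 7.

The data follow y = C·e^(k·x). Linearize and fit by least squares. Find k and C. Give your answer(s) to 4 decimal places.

With ln yᵢ as the transformed response and xᵢ as the regressor:
Σx = 16.0000, Σ(x)² = 84.0000, Σln y = -11.6379, Σx·ln y = -67.0397.
Equations: 84.0000·k + 16.0000·ln C = -67.0397;  16.0000·k + 5·ln C = -11.6379.
Slope k = (n·Σx·ln y − Σx·Σln y)/(n·Σ(x)² − (Σx)²) = (5·-67.0397 − 16.0000·-11.6379)/164.0000 = -0.90849; ln C = (Σln y − k·Σx)/n = 0.57960, so C = exp(0.57960) = 1.78533.

k = -0.9085, C = 1.7853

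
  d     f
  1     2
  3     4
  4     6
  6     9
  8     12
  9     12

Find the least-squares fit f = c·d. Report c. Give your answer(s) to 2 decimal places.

c = 1.43

The normal equations are: 207·c = 296.
Hence c = 296 / 207 ≈ 1.42995.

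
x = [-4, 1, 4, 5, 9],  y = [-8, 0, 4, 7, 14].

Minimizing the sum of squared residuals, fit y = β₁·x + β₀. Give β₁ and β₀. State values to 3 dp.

β₁ = 1.681, β₀ = -1.643

The normal equations are: 139·β₁ + 15·β₀ = 209;  15·β₁ + 5·β₀ = 17.
Eliminating β₀: 5·(row 1) − 15·(row 2) gives 470·β₁ = 5·209 − 15·17 = 790, so β₁ = 79/47.
Then β₀ = (17 − 15·(79/47))/5 = -386/235.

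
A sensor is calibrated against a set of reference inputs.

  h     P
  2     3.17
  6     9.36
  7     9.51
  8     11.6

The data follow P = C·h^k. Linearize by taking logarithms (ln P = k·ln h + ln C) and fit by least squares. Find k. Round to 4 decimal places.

Taking logs, ln P = k·ln h + ln C, so regress ln P on ln h.
Σln h = 6.5103, Σ(ln h)² = 11.8015, Σln P = 8.0935, Σln h·ln P = 14.2865.
Equations: 11.8015·k + 6.5103·ln C = 14.2865;  6.5103·k + 4·ln C = 8.0935.
Solving (det = 4.8225): k = 0.92377, ln C = 0.51989.

k = 0.9238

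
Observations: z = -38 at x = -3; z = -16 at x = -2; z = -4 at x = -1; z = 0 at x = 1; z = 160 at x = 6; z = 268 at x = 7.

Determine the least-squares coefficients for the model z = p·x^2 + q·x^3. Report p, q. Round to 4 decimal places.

AᵀA·[p, q]ᵀ = Aᵀz reads: 3796·p + 24308·q = 18482;  24308·p + 165100·q = 127642.
Eliminating q: 165100·(row 1) − 24308·(row 2) gives 35840736·p = 165100·18482 − 24308·127642 = -51343536, so p = -1069657/746682.
Then q = (127642 − 24308·(-1069657/746682))/165100 = 367381/373341.

p = -1.4325, q = 0.9840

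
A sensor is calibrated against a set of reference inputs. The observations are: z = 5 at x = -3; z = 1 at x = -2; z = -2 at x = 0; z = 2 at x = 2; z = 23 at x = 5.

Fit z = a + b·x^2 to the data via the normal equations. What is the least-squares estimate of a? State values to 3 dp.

Normal-equation sums: Σ1 = 5, Σx^2 = 42, Σx^2·x^2 = 738.
Moment sums: Σz = 29, Σx^2·z = 632.
So MᵀM·[a, b]ᵀ = Mᵀz: [[5, 42]; [42, 738]]·[a, b]ᵀ = [29, 632]ᵀ.
Eliminating b: 738·(row 1) − 42·(row 2) gives 1926·a = 738·29 − 42·632 = -5142, so a = -857/321.
Then b = (632 − 42·(-857/321))/738 = 971/963.

a = -2.670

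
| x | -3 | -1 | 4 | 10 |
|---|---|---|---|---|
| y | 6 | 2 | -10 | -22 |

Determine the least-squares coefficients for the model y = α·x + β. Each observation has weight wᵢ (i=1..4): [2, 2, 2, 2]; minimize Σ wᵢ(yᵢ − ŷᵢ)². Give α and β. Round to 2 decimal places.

From the data, Σwᵢ·x·x = 252, Σwᵢ·x = 20, Σwᵢ·1 = 8.
And Σwᵢ·x·y = -560, Σwᵢ·y = -48.
AᵀWA·[α, β]ᵀ = AᵀWy becomes [[252, 20]; [20, 8]]·[α, β]ᵀ = [-560, -48]ᵀ.
Eliminating β: 8·(row 1) − 20·(row 2) gives 1616·α = 8·(-560) − 20·(-48) = -3520, so α = -220/101.
Then β = ((-48) − 20·(-220/101))/8 = -56/101.

α = -2.18, β = -0.55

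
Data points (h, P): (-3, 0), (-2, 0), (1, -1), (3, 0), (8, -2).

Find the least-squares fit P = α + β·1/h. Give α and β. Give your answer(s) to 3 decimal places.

The normal system XᵀX·[α, β]ᵀ = XᵀP is [[5, 5/8]; [5/8, 857/576]]·[α, β]ᵀ = [-3, -5/4]ᵀ.
Eliminating β: (857/576)·(row 1) − (5/8)·(row 2) gives (1015/144)·α = (857/576)·(-3) − (5/8)·(-5/4) = -707/192, so α = -303/580.
Then β = ((-5/4) − (5/8)·(-303/580))/(857/576) = -18/29.

α = -0.522, β = -0.621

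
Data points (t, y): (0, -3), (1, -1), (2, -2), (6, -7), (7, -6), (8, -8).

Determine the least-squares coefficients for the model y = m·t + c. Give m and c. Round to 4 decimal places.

From the data, Σt·t = 154, Σt = 24, Σ1 = 6.
Right-hand side: Σt·y = -153, Σy = -27.
Eliminating c: 6·(row 1) − 24·(row 2) gives 348·m = 6·(-153) − 24·(-27) = -270, so m = -45/58.
Then c = ((-27) − 24·(-45/58))/6 = -81/58.

m = -0.7759, c = -1.3966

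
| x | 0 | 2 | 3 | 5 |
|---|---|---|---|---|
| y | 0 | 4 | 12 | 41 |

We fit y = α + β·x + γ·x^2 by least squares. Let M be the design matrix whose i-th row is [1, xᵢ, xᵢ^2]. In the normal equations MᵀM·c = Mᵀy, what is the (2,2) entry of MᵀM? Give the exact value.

Row 2 ↔ basis x, column 2 ↔ basis x, so (MᵀM)_{2,2} = Σᵢ (x)·(x) = (0)·(0) + (2)·(2) + (3)·(3) + (5)·(5) = 38.

38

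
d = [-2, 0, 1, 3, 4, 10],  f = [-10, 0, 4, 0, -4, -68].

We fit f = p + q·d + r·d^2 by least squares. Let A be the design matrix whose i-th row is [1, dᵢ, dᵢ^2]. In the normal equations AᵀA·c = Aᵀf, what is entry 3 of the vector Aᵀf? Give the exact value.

Entry 3 ↔ basis d^2, so (Aᵀf)_{3} = Σᵢ (d^2)·fᵢ = (4)·(-10) + (0)·(0) + (1)·(4) + (9)·(0) + (16)·(-4) + (100)·(-68) = -6900.

-6900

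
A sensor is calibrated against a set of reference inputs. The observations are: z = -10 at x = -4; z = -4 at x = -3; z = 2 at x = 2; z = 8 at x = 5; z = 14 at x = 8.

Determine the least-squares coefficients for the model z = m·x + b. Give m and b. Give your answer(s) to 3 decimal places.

m = 1.825, b = -0.920

Normal-equation sums: Σx·x = 118, Σx = 8, Σ1 = 5.
Right-hand side: Σx·z = 208, Σz = 10.
Normal equations: [[118, 8]; [8, 5]]·[m, b]ᵀ = [208, 10]ᵀ.
Eliminating b: 5·(row 1) − 8·(row 2) gives 526·m = 5·208 − 8·10 = 960, so m = 480/263.
Then b = (10 − 8·(480/263))/5 = -242/263.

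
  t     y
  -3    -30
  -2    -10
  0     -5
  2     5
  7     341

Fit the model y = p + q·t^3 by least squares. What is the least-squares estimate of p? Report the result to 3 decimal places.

p = -3.215

With design matrix M, MᵀM = [[5, 316]; [316, 118506]] and Mᵀy = [301, 117893]ᵀ.
Determinant 5·118506 − 316² = 492674.
p = (301·118506 − 316·117893)/492674 = -791941/246337; q = (5·117893 − 316·301)/492674 = 494349/492674.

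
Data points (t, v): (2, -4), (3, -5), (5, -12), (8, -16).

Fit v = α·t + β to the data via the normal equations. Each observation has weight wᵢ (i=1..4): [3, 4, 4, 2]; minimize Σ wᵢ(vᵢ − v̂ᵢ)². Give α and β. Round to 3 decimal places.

Compute the Gram sums: Σwᵢ·t·t = 276, Σwᵢ·t = 54, Σwᵢ·1 = 13.
Moment sums: Σwᵢ·t·v = -580, Σwᵢ·v = -112.
Eliminating β: 13·(row 1) − 54·(row 2) gives 672·α = 13·(-580) − 54·(-112) = -1492, so α = -373/168.
Then β = ((-112) − 54·(-373/168))/13 = 17/28.

α = -2.220, β = 0.607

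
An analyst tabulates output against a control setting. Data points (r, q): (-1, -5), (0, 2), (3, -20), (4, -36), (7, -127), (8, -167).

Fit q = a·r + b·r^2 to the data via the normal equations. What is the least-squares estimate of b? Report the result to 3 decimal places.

From the data, Σr·r = 139, Σr·r^2 = 945, Σr^2·r^2 = 6835.
Moment sums: Σr·q = -2424, Σr^2·q = -17672.
XᵀX·[a, b]ᵀ = Xᵀq becomes [[139, 945]; [945, 6835]]·[a, b]ᵀ = [-2424, -17672]ᵀ.
Δ = 139·6835 − 945² = 57040.
a = ((-2424)·6835 − 945·(-17672))/57040 = 1650/713; b = (139·(-17672) − 945·(-2424))/57040 = -10358/3565.

b = -2.905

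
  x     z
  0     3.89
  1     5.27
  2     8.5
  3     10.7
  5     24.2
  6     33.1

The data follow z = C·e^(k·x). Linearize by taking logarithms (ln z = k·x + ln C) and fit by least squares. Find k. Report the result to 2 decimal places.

k = 0.36

Linearized form: ln z = k·x + ln C. From the 6 transformed points,
Sums: Σx = 17.0000, Σ(x)² = 75.0000, Σln z = 14.2166, Σx·ln z = 49.9819.
Normal system: [[75.0000, 17.0000]; [17.0000, 6]]·[k, ln C]ᵀ = [49.9819, 14.2166]ᵀ.
Solving (det = 161.0000): k = 0.36154, ln C = 1.34507.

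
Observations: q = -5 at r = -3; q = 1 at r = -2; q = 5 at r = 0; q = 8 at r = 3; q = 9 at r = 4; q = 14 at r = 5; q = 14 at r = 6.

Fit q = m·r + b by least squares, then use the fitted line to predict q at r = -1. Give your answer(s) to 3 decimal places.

q̂ = 1.168

Forming AᵀA = [[99, 13]; [13, 7]] and Aᵀq = [227, 46]ᵀ gives AᵀA·[m, b]ᵀ = Aᵀq.
Δ = 99·7 − 13² = 524.
m = (227·7 − 13·46)/524 = 991/524; b = (99·46 − 13·227)/524 = 1603/524.
At r = -1: q̂ = (991/524)·(-1) + (1603/524)·(1) = 153/131.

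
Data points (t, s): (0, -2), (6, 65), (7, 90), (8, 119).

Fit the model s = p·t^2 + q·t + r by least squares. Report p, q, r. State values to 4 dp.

p = 1.9795, q = -0.7115, r = -1.9997

XᵀX·[p, q, r]ᵀ = Xᵀs reads: 7793·p + 1071·q + 149·r = 14366;  1071·p + 149·q + 21·r = 1972;  149·p + 21·q + 4·r = 272.
(Σt^2·t^2 = 7793, Σt^2·t = 1071, Σt^2 = 149, Σt·t = 149, Σt = 21, Σ1 = 4, Σt^2·s = 14366, Σt·s = 1972, Σs = 272.)
Inverting the 3×3 Gram matrix, [p, q, r]ᵀ = [2795/1412, -5023/7060, -7059/3530]ᵀ.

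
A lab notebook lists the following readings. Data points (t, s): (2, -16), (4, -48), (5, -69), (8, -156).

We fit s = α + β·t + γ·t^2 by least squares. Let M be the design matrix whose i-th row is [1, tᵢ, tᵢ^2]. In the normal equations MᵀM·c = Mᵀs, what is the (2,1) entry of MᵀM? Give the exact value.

Row 2 ↔ basis t, column 1 ↔ basis 1, so (MᵀM)_{2,1} = Σᵢ t = (2)·(1) + (4)·(1) + (5)·(1) + (8)·(1) = 19.

19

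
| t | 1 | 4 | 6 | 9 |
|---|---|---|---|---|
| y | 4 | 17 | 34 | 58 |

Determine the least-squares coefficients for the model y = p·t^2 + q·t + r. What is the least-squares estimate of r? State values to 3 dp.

The normal equations are: 8114·p + 1010·q + 134·r = 6198;  1010·p + 134·q + 20·r = 798;  134·p + 20·q + 4·r = 113.
(Σt^2·t^2 = 8114, Σt^2·t = 1010, Σt^2 = 134, Σt·t = 134, Σt = 20, Σ1 = 4, Σt^2·y = 6198, Σt·y = 798, Σy = 113.)
Solving the 3×3 system (Gaussian elimination) gives p = 11/30, q = 325/102, r = 3/85.

r = 0.035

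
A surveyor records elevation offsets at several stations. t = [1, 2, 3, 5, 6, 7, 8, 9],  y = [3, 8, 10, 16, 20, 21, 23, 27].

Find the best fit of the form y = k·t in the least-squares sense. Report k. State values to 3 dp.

The normal equations are: 269·k = 823.
(Σt·t = 269, Σt·y = 823.)
Hence k = 823 / 269 ≈ 3.05948.

k = 3.059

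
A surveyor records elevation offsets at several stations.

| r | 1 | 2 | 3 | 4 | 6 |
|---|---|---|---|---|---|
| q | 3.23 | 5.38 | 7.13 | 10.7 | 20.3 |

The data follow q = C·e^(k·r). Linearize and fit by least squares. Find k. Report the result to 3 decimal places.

k = 0.360

Linearized form: ln q = k·r + ln C. From the 5 transformed points,
XᵀX = [[66.0000, 16.0000]; [16.0000, 5]], rhs = [37.9755, 10.2003]ᵀ  (here Σr = 16.0000, Σ(r)² = 66.0000, Σln q = 10.2003, Σr·ln q = 37.9755).
Solving (det = 74.0000): k = 0.36043, ln C = 0.88669.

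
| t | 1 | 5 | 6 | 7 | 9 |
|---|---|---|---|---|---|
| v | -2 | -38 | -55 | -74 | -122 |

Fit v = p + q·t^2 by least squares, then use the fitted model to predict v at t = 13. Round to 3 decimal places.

v̂ = -254.055

AᵀA·[p, q]ᵀ = Aᵀv reads: 5·p + 192·q = -291;  192·p + 10884·q = -16440.
Eliminating q: 10884·(row 1) − 192·(row 2) gives 17556·p = 10884·(-291) − 192·(-16440) = -10764, so p = -897/1463.
Then q = ((-16440) − 192·(-897/1463))/10884 = -2194/1463.
At t = 13: v̂ = (-897/1463)·(1) + (-2194/1463)·(169) = -371683/1463.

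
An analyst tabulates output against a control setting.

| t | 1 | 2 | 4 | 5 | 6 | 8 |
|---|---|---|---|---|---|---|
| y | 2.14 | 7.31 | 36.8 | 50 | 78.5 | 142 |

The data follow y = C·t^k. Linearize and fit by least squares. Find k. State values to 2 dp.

Linearized form: ln y = k·ln t + ln C. From the 6 transformed points,
Σln t = 7.5601, Σ(ln t)² = 12.5270, Σln y = 19.5865, Σln t·ln y = 30.7963.
Normal system: [[12.5270, 7.5601]; [7.5601, 6]]·[k, ln C]ᵀ = [30.7963, 19.5865]ᵀ.
Solving (det = 18.0074): k = 2.03817, ln C = 0.69630.

k = 2.04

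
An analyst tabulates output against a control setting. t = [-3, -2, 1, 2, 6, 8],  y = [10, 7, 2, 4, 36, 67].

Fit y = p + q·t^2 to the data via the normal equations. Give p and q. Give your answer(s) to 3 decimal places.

p = 0.983, q = 1.018

Entries of AᵀA: Σ1 = 6, Σt^2 = 118, Σt^2·t^2 = 5506.
Moment sums: Σy = 126, Σt^2·y = 5720.
So AᵀA·[p, q]ᵀ = Aᵀy: [[6, 118]; [118, 5506]]·[p, q]ᵀ = [126, 5720]ᵀ.
det = 6·5506 − 118² = 19112.
p = (126·5506 − 118·5720)/19112 = 4699/4778; q = (6·5720 − 118·126)/19112 = 4863/4778.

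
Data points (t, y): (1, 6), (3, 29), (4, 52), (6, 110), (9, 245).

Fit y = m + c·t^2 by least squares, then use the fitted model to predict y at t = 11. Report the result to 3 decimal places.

Normal-equation sums: Σ1 = 5, Σt^2 = 143, Σt^2·t^2 = 8195.
And Σy = 442, Σt^2·y = 24904.
Normal equations: [[5, 143]; [143, 8195]]·[m, c]ᵀ = [442, 24904]ᵀ.
Δ = 5·8195 − 143² = 20526.
m = (442·8195 − 143·24904)/20526 = 923/311; c = (5·24904 − 143·442)/20526 = 929/311.
At t = 11: ŷ = (923/311)·(1) + (929/311)·(121) = 113332/311.

ŷ = 364.412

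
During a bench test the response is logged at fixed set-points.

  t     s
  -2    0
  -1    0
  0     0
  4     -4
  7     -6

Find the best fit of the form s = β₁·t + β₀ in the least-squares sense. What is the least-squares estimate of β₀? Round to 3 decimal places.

β₀ = -0.825

Setting ∂/∂β₁ … = 0 gives: 70·β₁ + 8·β₀ = -58;  8·β₁ + 5·β₀ = -10.
(Σt·t = 70, Σt = 8, Σ1 = 5, Σt·s = -58, Σs = -10.)
Eliminating β₀: 5·(row 1) − 8·(row 2) gives 286·β₁ = 5·(-58) − 8·(-10) = -210, so β₁ = -105/143.
Then β₀ = ((-10) − 8·(-105/143))/5 = -118/143.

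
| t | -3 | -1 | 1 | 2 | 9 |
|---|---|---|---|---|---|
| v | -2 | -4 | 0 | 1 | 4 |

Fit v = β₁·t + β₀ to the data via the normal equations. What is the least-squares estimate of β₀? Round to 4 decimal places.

Sums needed: Σt·t = 96, Σt = 8, Σ1 = 5.
Right-hand side: Σt·v = 48, Σv = -1.
Normal equations: [[96, 8]; [8, 5]]·[β₁, β₀]ᵀ = [48, -1]ᵀ.
det = 96·5 − 8² = 416.
β₁ = (48·5 − 8·(-1))/416 = 31/52; β₀ = (96·(-1) − 8·48)/416 = -15/13.

β₀ = -1.1538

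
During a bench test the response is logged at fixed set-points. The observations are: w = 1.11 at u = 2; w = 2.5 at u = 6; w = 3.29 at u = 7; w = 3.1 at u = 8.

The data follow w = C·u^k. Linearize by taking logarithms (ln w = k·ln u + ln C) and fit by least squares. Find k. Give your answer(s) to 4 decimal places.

Taking logs, ln w = k·ln u + ln C, so regress ln w on ln u.
AᵀA = [[11.8015, 6.5103]; [6.5103, 4]], rhs = [6.3842, 3.3429]ᵀ  (here Σln u = 6.5103, Σ(ln u)² = 11.8015, Σln w = 3.3429, Σln u·ln w = 6.3842).
Slope k = (n·Σln u·ln w − Σln u·Σln w)/(n·Σ(ln u)² − (Σln u)²) = (4·6.3842 − 6.5103·3.3429)/4.8225 = 0.78241; ln C = (Σln w − k·Σln u)/n = -0.43769.

k = 0.7824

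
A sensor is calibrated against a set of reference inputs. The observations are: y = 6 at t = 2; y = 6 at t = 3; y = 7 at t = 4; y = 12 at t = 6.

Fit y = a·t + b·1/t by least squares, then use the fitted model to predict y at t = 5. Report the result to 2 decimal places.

Forming XᵀX = [[65, 4]; [4, 65/144]] and Xᵀy = [130, 35/4]ᵀ gives XᵀX·[a, b]ᵀ = Xᵀy.
Eliminating b: (65/144)·(row 1) − 4·(row 2) gives (1921/144)·a = (65/144)·130 − 4·(35/4) = 1705/72, so a = 3410/1921.
Then b = ((35/4) − 4·(3410/1921))/(65/144) = 7020/1921.
At t = 5: ŷ = (3410/1921)·(5) + (7020/1921)·(1/5) = 18454/1921.

ŷ = 9.61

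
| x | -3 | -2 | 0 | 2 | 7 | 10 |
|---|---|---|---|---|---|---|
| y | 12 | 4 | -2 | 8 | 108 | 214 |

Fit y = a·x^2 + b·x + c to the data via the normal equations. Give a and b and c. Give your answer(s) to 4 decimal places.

Compute the Gram sums: Σx^2·x^2 = 12514, Σx^2·x = 1316, Σx^2 = 166, Σx·x = 166, Σx = 14, Σ1 = 6.
And Σx^2·y = 26848, Σx·y = 2868, Σy = 344.
AᵀA·[a, b, c]ᵀ = Aᵀy becomes [[12514, 1316, 166]; [1316, 166, 14]; [166, 14, 6]]·[a, b, c]ᵀ = [26848, 2868, 344]ᵀ.
Inverting the 3×3 Gram matrix, [a, b, c]ᵀ = [294562/145317, 199336/145317, -94386/48439]ᵀ.

a = 2.0270, b = 1.3717, c = -1.9486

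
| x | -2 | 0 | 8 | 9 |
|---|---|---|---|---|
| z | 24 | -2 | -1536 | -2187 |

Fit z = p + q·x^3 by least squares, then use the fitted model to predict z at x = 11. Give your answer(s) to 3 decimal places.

ẑ = -3991.975

Forming AᵀA = [[4, 1233]; [1233, 793649]] and Aᵀz = [-3701, -2380947]ᵀ gives AᵀA·[p, q]ᵀ = Aᵀz.
det = 4·793649 − 1233² = 1654307.
p = ((-3701)·793649 − 1233·(-2380947))/1654307 = -1587298/1654307; q = (4·(-2380947) − 1233·(-3701))/1654307 = -4960455/1654307.
At x = 11: ẑ = (-1587298/1654307)·(1) + (-4960455/1654307)·(1331) = -6603952903/1654307.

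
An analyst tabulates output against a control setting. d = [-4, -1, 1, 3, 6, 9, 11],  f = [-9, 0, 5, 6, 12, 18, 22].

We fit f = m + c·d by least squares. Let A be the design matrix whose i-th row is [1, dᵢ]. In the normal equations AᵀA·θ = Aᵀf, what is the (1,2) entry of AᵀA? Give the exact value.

Row 1 ↔ basis 1, column 2 ↔ basis d, so (AᵀA)_{1,2} = Σᵢ d = (1)·(-4) + (1)·(-1) + (1)·(1) + (1)·(3) + (1)·(6) + (1)·(9) + (1)·(11) = 25.

25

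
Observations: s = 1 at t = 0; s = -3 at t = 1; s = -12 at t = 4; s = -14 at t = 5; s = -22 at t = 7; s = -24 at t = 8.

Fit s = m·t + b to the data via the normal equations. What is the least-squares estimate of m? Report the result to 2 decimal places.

m = -3.12

Compute the Gram sums: Σt·t = 155, Σt = 25, Σ1 = 6.
For Xᵀs: Σt·s = -467, Σs = -74.
XᵀX·[m, b]ᵀ = Xᵀs becomes [[155, 25]; [25, 6]]·[m, b]ᵀ = [-467, -74]ᵀ.
Eliminating b: 6·(row 1) − 25·(row 2) gives 305·m = 6·(-467) − 25·(-74) = -952, so m = -952/305.
Then b = ((-74) − 25·(-952/305))/6 = 41/61.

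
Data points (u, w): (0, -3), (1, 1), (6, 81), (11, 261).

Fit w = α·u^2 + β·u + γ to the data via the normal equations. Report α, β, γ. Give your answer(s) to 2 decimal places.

Entries of MᵀM: Σu^2·u^2 = 15938, Σu^2·u = 1548, Σu^2 = 158, Σu·u = 158, Σu = 18, Σ1 = 4.
Right-hand side: Σu^2·w = 34498, Σu·w = 3358, Σw = 340.
Row-reducing yields α = 2, β = 2, γ = -3.

α = 2.00, β = 2.00, γ = -3.00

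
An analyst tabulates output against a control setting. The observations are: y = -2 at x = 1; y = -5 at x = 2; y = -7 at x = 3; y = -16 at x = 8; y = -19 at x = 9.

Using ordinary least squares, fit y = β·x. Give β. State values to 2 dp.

β = -2.09

Setting ∂/∂β … = 0 gives: 159·β = -332.
(Σx·x = 159, Σx·y = -332.)
Hence β = -332 / 159 ≈ -2.08805.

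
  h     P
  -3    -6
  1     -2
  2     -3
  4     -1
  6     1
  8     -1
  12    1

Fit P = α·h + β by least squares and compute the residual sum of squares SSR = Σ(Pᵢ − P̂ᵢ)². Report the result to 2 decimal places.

The normal system AᵀA·[α, β]ᵀ = AᵀP is [[274, 30]; [30, 7]]·[α, β]ᵀ = [16, -11]ᵀ.
det = 274·7 − 30² = 1018.
α = (16·7 − 30·(-11))/1018 = 221/509; β = (274·(-11) − 30·16)/1018 = -1747/509.
Residuals: -644/509, 508/509, -222/509, 354/509, 930/509, -530/509, -396/509; SSR = 4224/509.

SSR = 8.30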